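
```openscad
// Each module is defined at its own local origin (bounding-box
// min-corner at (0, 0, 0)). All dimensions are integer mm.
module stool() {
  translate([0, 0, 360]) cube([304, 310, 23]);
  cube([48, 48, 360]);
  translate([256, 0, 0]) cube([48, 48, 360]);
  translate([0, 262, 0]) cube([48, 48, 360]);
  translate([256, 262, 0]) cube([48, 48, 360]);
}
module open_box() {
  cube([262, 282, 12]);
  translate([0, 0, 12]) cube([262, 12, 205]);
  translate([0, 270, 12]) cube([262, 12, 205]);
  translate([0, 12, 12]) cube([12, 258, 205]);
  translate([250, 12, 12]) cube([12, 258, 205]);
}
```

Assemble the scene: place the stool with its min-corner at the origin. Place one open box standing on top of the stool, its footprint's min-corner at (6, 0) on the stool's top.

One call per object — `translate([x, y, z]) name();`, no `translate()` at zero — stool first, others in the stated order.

stool();
translate([6, 0, 383]) open_box();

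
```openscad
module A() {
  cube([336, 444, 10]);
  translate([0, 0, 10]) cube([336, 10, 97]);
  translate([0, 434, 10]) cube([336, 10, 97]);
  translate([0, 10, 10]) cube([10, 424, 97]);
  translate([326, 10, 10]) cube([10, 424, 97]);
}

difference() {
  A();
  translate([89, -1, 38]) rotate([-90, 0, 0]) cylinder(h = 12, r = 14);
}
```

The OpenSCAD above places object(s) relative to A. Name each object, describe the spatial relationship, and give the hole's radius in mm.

A is an open box. The open box has a circular hole through its front wall. The hole's radius is 14 mm.

The subtracted cylinder has r = 14 mm.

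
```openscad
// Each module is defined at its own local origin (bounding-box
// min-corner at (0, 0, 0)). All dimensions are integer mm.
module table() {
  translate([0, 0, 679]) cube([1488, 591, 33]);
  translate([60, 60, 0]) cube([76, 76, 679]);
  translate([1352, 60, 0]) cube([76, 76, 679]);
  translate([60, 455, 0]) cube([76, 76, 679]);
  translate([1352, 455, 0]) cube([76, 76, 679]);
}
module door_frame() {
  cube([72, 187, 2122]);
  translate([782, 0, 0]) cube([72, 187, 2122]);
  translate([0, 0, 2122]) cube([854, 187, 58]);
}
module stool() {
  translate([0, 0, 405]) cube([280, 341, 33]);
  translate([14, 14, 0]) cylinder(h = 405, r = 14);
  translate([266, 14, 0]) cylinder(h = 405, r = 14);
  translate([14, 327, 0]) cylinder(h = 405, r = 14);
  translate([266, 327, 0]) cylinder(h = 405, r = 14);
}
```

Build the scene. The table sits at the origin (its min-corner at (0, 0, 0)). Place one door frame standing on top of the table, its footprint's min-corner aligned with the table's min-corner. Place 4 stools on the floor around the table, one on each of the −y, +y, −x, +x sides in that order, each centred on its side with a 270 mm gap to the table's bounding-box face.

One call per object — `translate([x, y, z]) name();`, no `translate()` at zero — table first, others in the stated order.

table();
translate([0, 0, 712]) door_frame();
translate([604, -611, 0]) stool();
translate([604, 861, 0]) stool();
translate([-550, 125, 0]) stool();
translate([1758, 125, 0]) stool();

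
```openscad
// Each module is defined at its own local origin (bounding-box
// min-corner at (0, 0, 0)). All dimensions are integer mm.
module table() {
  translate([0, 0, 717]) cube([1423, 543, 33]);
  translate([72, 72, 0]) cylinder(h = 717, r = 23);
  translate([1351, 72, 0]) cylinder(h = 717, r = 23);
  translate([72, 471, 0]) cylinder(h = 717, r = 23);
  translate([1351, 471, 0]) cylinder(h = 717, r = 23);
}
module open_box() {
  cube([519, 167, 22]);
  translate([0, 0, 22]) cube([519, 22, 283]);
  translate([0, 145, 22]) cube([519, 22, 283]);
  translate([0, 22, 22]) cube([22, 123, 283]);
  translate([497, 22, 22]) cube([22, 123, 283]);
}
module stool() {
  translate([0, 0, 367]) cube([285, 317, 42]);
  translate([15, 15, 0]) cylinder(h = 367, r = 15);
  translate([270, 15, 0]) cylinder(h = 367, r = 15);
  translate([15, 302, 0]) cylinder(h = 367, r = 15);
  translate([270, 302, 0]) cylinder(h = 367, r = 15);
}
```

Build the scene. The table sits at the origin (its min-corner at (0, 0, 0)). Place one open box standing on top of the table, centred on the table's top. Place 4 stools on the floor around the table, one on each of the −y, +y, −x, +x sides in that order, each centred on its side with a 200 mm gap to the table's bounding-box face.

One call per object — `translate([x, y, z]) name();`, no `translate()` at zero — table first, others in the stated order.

table();
translate([452, 188, 750]) open_box();
translate([569, -517, 0]) stool();
translate([569, 743, 0]) stool();
translate([-485, 113, 0]) stool();
translate([1623, 113, 0]) stool();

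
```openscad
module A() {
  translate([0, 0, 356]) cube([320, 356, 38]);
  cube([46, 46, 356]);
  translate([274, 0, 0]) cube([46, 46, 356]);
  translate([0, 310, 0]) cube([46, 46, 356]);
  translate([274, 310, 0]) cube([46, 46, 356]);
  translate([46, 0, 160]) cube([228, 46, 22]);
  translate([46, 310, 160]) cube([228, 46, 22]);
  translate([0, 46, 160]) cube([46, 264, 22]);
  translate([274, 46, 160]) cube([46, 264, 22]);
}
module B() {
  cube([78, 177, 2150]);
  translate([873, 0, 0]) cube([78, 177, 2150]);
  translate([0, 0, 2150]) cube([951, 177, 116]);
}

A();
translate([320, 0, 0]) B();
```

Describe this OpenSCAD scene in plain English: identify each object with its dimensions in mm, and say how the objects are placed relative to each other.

A is a four-legged stool. The seat is a 320×356×38 mm slab whose top surface is at z = 394 mm; four square legs, each 46×46 mm in cross-section, run from the floor (z = 0) to the underside of the seat, each flush with a corner of the seat. Four stretchers, 46 mm wide and 22 mm tall, connect adjacent legs with their undersides at z = 160 mm, each running between the inner faces of the legs it joins and aligned with the legs' outer faces on the other axis.

B is a rectangular door frame: two vertical jambs of 78×177 mm section, 2150 mm tall, with a clear opening 795 mm wide between their inner faces. A header 116 mm tall and 177 mm deep lies on top of the jambs and spans the full outside width.

The door frame is against the stool's +x side, with their −y faces flush.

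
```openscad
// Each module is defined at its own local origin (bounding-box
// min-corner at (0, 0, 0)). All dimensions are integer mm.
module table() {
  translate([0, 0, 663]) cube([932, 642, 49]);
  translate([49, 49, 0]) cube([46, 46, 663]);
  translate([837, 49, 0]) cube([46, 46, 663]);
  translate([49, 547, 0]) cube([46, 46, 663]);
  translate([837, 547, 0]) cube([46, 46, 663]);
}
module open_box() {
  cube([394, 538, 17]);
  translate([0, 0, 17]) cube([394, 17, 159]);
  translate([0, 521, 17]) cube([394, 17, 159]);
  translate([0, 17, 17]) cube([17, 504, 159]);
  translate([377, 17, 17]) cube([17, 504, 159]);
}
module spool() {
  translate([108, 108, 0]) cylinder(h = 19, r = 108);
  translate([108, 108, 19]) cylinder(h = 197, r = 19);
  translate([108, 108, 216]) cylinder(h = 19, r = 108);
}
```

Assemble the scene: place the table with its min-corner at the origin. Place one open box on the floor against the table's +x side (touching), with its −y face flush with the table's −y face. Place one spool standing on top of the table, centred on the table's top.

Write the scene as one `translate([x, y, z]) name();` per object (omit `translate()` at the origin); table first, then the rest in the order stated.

table();
translate([932, 0, 0]) open_box();
translate([358, 213, 712]) spool();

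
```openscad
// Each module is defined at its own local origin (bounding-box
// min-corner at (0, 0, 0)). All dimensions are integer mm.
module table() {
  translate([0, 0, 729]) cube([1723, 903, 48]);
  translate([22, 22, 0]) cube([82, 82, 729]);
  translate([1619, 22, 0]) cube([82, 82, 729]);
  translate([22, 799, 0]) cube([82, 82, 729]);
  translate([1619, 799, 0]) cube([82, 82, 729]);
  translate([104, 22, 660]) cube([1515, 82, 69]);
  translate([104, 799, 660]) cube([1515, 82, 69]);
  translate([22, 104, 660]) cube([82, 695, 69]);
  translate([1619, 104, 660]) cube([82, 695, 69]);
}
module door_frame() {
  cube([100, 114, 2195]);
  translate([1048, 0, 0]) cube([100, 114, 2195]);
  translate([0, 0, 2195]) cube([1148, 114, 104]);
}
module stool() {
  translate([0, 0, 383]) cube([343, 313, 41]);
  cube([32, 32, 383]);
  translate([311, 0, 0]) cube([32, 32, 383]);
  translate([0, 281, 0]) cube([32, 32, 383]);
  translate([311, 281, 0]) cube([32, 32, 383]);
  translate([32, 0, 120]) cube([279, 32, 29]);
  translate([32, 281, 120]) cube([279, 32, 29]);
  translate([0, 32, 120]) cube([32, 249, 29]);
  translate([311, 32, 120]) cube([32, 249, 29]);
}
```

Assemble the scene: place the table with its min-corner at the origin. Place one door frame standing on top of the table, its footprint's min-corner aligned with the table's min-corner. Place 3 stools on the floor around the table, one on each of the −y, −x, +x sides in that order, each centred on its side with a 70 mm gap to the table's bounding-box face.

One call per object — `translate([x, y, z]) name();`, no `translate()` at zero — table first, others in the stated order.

table();
translate([0, 0, 777]) door_frame();
translate([690, -383, 0]) stool();
translate([-413, 295, 0]) stool();
translate([1793, 295, 0]) stool();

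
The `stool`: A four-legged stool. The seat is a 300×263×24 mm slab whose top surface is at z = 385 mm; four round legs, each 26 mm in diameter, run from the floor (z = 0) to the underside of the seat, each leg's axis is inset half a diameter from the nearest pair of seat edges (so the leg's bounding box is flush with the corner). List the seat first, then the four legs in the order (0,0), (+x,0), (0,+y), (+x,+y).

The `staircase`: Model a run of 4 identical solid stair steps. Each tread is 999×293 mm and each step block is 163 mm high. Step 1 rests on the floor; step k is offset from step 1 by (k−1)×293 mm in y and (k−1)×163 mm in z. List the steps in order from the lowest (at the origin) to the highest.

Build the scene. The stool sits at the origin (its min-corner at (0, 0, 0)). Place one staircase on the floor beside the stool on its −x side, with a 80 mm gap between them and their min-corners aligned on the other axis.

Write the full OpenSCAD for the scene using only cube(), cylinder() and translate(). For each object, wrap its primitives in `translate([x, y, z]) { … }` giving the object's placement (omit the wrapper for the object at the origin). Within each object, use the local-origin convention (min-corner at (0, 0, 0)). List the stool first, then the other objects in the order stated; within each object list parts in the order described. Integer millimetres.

translate([0, 0, 361]) cube([300, 263, 24]);
translate([13, 13, 0]) cylinder(h = 361, r = 13);
translate([287, 13, 0]) cylinder(h = 361, r = 13);
translate([13, 250, 0]) cylinder(h = 361, r = 13);
translate([287, 250, 0]) cylinder(h = 361, r = 13);
translate([-1079, 0, 0]) {
  cube([999, 293, 163]);
  translate([0, 293, 163]) cube([999, 293, 163]);
  translate([0, 586, 326]) cube([999, 293, 163]);
  translate([0, 879, 489]) cube([999, 293, 163]);
}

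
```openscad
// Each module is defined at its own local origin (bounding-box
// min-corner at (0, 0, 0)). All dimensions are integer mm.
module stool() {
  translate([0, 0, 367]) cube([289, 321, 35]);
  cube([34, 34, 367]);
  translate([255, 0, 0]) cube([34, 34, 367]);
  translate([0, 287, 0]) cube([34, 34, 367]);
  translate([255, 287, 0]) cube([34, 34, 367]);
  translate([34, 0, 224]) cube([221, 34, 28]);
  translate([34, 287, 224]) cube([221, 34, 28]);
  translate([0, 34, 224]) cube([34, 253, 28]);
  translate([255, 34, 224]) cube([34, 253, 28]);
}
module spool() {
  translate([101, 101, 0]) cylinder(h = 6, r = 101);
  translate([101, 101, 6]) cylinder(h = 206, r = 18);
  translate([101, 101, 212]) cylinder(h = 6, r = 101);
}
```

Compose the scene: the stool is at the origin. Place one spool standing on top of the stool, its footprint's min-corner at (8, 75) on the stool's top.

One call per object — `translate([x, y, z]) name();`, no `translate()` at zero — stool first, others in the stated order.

stool();
translate([8, 75, 402]) spool();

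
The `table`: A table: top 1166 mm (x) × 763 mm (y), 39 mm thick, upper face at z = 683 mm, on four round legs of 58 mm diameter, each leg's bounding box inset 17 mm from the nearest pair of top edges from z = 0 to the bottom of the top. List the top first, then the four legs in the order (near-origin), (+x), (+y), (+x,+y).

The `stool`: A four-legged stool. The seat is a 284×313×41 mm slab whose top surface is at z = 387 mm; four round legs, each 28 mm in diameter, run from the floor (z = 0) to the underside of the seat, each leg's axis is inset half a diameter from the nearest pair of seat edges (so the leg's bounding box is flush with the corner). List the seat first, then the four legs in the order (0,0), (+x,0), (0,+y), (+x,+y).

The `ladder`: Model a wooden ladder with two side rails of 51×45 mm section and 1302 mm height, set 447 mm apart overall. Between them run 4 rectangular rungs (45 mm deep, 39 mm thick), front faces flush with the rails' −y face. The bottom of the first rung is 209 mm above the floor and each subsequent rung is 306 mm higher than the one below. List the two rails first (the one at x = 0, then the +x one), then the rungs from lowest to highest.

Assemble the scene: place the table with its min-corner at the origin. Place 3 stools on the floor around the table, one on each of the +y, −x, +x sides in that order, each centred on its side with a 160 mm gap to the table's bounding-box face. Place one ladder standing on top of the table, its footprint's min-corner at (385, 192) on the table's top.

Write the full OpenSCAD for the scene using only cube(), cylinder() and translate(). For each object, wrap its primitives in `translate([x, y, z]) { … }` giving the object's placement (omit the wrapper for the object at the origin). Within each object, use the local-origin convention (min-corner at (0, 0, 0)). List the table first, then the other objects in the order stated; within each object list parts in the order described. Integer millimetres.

translate([0, 0, 644]) cube([1166, 763, 39]);
translate([46, 46, 0]) cylinder(h = 644, r = 29);
translate([1120, 46, 0]) cylinder(h = 644, r = 29);
translate([46, 717, 0]) cylinder(h = 644, r = 29);
translate([1120, 717, 0]) cylinder(h = 644, r = 29);
translate([441, 923, 0]) {
  translate([0, 0, 346]) cube([284, 313, 41]);
  translate([14, 14, 0]) cylinder(h = 346, r = 14);
  translate([270, 14, 0]) cylinder(h = 346, r = 14);
  translate([14, 299, 0]) cylinder(h = 346, r = 14);
  translate([270, 299, 0]) cylinder(h = 346, r = 14);
}
translate([-444, 225, 0]) {
  translate([0, 0, 346]) cube([284, 313, 41]);
  translate([14, 14, 0]) cylinder(h = 346, r = 14);
  translate([270, 14, 0]) cylinder(h = 346, r = 14);
  translate([14, 299, 0]) cylinder(h = 346, r = 14);
  translate([270, 299, 0]) cylinder(h = 346, r = 14);
}
translate([1326, 225, 0]) {
  translate([0, 0, 346]) cube([284, 313, 41]);
  translate([14, 14, 0]) cylinder(h = 346, r = 14);
  translate([270, 14, 0]) cylinder(h = 346, r = 14);
  translate([14, 299, 0]) cylinder(h = 346, r = 14);
  translate([270, 299, 0]) cylinder(h = 346, r = 14);
}
translate([385, 192, 683]) {
  cube([51, 45, 1302]);
  translate([396, 0, 0]) cube([51, 45, 1302]);
  translate([51, 0, 209]) cube([345, 45, 39]);
  translate([51, 0, 515]) cube([345, 45, 39]);
  translate([51, 0, 821]) cube([345, 45, 39]);
  translate([51, 0, 1127]) cube([345, 45, 39]);
}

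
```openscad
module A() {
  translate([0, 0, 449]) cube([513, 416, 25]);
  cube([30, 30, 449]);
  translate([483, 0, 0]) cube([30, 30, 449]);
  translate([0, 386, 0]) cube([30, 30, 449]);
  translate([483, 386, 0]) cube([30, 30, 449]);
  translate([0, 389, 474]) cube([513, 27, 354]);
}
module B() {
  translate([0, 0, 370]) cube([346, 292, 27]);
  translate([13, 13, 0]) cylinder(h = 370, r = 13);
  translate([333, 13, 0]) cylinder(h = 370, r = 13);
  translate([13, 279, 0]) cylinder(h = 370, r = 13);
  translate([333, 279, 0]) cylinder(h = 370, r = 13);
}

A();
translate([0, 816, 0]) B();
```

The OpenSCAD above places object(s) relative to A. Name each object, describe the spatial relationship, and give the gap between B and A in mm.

A is a chair. B is a stool. The stool is on the floor beside the chair on its +y side. The gap between the stool and the chair is 400 mm.

The stool's nearest face is 400 mm from the chair's +y face.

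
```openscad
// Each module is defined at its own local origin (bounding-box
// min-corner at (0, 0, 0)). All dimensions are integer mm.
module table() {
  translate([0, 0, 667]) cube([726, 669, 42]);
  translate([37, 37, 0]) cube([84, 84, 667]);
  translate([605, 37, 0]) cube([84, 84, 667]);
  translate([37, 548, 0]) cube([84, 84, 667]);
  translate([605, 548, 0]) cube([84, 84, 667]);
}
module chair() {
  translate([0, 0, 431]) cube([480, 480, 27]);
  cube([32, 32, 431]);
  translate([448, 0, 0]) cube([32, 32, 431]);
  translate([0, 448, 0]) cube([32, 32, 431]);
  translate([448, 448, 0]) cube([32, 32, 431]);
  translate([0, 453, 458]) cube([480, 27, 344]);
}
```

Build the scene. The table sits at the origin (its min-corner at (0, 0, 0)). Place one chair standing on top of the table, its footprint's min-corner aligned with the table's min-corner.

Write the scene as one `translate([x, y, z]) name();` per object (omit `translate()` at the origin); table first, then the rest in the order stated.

table();
translate([0, 0, 709]) chair();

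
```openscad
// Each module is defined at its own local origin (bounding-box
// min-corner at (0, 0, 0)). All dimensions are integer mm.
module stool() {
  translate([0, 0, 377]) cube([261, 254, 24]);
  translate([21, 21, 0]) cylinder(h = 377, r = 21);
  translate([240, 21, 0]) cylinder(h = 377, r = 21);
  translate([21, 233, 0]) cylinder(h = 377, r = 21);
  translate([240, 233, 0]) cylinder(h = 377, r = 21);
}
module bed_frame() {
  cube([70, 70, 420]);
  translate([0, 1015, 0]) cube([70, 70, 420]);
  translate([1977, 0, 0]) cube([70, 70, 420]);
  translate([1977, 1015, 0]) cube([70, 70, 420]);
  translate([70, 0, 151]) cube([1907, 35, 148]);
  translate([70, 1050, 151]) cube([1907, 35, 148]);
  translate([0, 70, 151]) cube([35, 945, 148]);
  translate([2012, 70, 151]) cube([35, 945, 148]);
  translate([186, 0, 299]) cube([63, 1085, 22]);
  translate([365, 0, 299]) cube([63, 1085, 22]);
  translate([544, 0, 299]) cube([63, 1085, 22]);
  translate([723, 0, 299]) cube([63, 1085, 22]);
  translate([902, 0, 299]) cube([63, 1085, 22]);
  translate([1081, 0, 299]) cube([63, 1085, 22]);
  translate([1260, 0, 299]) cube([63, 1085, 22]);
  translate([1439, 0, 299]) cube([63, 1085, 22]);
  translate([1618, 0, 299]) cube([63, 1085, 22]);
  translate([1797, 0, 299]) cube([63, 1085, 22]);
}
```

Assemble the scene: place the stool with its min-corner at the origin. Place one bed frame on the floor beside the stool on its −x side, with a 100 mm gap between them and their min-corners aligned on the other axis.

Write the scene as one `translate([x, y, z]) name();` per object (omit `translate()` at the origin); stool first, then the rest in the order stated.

stool();
translate([-2147, 0, 0]) bed_frame();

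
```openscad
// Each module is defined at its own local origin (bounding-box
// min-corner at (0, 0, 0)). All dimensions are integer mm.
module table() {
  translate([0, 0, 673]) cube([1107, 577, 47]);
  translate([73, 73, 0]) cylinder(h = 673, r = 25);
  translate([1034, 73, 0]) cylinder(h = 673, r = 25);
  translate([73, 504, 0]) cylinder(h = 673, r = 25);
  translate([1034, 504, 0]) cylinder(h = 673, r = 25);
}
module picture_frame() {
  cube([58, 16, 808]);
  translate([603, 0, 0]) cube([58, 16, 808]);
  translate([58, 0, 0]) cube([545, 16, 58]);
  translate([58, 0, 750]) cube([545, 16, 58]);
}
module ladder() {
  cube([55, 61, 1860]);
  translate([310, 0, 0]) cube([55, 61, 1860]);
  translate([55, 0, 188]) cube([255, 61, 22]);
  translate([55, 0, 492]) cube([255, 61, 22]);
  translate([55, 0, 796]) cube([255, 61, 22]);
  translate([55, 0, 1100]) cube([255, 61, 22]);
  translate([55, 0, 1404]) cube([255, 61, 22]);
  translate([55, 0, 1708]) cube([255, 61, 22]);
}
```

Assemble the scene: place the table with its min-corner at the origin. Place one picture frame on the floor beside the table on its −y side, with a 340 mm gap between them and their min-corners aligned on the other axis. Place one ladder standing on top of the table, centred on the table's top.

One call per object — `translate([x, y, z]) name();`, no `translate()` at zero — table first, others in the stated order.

table();
translate([0, -356, 0]) picture_frame();
translate([371, 258, 720]) ladder();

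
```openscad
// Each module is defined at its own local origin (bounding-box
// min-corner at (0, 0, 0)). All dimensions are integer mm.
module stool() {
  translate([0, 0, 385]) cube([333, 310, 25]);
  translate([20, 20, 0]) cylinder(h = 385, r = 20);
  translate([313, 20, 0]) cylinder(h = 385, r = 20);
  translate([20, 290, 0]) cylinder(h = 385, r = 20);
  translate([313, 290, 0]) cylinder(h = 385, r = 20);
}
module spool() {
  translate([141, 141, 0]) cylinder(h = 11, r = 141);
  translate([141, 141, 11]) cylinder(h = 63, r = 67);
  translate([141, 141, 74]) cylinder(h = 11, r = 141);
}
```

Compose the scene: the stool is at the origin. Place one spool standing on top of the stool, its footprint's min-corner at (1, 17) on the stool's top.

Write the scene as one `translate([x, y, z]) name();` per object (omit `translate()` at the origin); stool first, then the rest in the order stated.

stool();
translate([1, 17, 410]) spool();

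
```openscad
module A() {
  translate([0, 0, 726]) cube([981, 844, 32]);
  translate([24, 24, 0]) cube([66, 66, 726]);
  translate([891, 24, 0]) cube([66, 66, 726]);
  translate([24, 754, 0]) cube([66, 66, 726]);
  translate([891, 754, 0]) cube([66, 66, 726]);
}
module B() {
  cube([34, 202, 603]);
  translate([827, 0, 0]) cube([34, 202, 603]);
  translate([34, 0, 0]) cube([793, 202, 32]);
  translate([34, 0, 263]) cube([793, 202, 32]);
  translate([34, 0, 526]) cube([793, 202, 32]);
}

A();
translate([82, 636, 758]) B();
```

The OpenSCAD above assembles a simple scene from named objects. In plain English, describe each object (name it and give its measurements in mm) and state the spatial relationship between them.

A is a rectangular dining table. The top is 981×844×32 mm with its upper surface at z = 758 mm. It stands on four 66×66 mm square legs, each inset 24 mm from the nearest pair of top edges, running from the floor to the underside of the top.

B is a bookshelf 861 mm wide overall, 202 mm deep and 603 mm tall. The two sides are 34 mm thick vertical panels. 3 horizontal shelves of 32 mm thickness span between the inner faces of the sides; the lowest shelf sits on the floor and shelves are stacked with a clear vertical gap of 231 mm between each pair.

The bookshelf is on top of the table.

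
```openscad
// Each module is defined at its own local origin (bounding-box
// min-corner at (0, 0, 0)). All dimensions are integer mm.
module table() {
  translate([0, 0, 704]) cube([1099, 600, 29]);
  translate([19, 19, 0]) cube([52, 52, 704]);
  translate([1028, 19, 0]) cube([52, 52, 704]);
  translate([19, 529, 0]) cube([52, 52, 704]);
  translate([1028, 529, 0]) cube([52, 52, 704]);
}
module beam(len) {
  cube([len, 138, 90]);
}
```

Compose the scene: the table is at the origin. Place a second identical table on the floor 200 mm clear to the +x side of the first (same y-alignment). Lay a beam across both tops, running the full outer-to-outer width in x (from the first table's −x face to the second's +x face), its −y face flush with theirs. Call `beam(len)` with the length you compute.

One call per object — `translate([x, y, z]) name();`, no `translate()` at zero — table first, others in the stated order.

table();
translate([1299, 0, 0]) table();
translate([0, 0, 733]) beam(2398);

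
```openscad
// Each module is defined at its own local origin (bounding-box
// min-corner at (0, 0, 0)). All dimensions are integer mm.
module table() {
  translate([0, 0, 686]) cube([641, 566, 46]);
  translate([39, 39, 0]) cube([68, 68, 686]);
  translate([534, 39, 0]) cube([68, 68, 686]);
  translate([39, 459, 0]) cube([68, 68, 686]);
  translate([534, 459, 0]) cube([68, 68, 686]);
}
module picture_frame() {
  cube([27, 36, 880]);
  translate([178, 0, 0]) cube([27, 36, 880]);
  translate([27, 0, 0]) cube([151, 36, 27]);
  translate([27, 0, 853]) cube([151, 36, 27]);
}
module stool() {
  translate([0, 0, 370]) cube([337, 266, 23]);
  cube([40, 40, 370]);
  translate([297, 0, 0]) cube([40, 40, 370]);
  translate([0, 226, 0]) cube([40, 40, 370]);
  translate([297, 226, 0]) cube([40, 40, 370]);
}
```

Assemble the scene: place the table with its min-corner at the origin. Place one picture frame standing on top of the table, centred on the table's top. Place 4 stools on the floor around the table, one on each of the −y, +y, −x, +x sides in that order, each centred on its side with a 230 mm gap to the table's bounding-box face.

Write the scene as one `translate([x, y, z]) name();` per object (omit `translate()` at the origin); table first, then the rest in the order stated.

table();
translate([218, 265, 732]) picture_frame();
translate([152, -496, 0]) stool();
translate([152, 796, 0]) stool();
translate([-567, 150, 0]) stool();
translate([871, 150, 0]) stool();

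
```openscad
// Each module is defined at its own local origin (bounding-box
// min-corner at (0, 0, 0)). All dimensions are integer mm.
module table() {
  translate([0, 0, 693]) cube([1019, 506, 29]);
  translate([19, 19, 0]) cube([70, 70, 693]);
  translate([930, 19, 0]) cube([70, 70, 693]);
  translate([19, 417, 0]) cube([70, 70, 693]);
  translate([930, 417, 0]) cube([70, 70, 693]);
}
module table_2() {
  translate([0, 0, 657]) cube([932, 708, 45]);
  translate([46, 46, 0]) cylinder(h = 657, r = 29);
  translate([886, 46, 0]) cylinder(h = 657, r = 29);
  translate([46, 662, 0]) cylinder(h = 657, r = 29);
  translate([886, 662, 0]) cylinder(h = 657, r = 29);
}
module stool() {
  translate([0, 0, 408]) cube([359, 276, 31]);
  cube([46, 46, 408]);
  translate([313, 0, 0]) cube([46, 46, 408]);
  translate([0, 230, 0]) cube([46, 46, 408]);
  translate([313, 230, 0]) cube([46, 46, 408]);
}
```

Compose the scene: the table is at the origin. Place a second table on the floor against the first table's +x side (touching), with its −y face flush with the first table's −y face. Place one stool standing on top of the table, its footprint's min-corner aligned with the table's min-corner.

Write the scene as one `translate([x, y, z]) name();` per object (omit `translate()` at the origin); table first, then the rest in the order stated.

table();
translate([1019, 0, 0]) table_2();
translate([0, 0, 722]) stool();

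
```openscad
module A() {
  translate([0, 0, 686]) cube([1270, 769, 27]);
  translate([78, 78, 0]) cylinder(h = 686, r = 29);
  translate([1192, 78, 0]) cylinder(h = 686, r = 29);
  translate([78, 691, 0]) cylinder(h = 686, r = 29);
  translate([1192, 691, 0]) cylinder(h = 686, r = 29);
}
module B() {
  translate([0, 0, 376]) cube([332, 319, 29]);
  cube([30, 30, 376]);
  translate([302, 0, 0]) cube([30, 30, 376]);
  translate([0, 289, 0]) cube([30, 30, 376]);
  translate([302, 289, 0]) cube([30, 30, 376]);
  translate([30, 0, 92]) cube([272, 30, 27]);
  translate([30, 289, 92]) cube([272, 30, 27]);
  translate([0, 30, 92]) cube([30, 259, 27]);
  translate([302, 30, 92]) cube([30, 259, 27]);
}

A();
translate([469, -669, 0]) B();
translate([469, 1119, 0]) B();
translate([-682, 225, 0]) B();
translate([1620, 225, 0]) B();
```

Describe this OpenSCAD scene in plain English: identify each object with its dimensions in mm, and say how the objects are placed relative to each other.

A is a table with a 1270×769 mm rectangular top, 27 mm thick, top surface at z = 713 mm, supported by four round legs of 58 mm diameter, each leg's bounding box inset 49 mm from the nearest pair of top edges, running from the floor.

B is a simple wooden stool: a rectangular seat 332 mm (x) by 319 mm (y), 29 mm thick, top face at z = 405 mm, on four square legs, each 30×30 mm in cross-section. The legs rest on z = 0, each flush with a corner of the seat. Four stretchers, 30 mm wide and 27 mm tall, connect adjacent legs with their undersides at z = 92 mm, each running between the inner faces of the legs it joins and aligned with the legs' outer faces on the other axis.

Four stools sit around the table at the −y, +y, −x, +x sides.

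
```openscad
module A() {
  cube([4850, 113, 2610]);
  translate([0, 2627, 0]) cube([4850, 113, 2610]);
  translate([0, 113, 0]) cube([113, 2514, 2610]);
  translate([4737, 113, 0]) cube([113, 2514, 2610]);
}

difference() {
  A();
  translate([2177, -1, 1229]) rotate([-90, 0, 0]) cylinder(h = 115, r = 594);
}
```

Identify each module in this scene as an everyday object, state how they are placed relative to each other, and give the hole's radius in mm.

A is a house frame. The house frame has a circular hole through its front wall. The hole's radius is 594 mm.

The subtracted cylinder has r = 594 mm.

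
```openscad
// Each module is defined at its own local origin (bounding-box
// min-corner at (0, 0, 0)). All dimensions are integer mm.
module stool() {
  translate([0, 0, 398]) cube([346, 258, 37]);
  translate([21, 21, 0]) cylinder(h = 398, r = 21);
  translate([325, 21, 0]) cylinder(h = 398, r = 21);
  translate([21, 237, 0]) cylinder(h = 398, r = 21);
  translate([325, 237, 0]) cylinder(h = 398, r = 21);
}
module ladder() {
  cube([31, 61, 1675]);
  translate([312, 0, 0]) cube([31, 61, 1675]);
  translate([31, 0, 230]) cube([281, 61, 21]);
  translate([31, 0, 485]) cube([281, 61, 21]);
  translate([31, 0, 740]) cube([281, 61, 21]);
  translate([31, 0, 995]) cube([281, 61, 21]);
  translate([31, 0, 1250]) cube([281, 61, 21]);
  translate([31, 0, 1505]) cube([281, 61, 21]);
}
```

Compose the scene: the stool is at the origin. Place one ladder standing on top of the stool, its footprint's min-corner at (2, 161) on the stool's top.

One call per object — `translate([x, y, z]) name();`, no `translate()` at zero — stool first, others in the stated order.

stool();
translate([2, 161, 435]) ladder();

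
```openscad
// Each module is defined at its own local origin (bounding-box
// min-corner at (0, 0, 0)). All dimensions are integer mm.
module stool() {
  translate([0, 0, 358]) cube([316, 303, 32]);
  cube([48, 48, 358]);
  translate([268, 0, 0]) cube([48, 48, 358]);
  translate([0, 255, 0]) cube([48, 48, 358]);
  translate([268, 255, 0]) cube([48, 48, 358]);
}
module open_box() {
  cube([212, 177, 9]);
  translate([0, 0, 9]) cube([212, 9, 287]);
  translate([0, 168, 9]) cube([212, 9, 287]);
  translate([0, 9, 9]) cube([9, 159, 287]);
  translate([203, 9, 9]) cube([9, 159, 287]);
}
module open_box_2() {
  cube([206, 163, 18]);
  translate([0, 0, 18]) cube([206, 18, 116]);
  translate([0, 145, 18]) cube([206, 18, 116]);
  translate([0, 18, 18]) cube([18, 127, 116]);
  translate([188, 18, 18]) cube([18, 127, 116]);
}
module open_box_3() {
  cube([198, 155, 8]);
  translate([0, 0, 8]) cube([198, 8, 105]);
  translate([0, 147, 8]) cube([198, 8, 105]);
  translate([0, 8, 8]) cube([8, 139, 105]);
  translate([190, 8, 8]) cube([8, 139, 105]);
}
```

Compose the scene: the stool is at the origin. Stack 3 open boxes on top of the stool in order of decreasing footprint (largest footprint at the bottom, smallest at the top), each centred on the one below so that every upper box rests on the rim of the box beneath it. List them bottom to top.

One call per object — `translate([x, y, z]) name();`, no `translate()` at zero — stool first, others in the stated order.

stool();
translate([52, 63, 390]) open_box();
translate([55, 70, 686]) open_box_2();
translate([59, 74, 820]) open_box_3();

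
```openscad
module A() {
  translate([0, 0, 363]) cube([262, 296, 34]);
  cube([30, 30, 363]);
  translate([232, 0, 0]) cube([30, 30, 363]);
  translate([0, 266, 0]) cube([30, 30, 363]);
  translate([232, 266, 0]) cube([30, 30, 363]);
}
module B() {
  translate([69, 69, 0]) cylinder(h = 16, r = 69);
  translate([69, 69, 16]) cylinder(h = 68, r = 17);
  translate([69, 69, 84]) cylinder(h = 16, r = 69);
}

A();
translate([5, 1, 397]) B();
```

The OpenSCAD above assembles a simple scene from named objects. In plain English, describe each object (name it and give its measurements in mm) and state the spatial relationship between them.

A is a simple wooden stool: a rectangular seat 262 mm (x) by 296 mm (y), 34 mm thick, top face at z = 397 mm, on four square legs, each 30×30 mm in cross-section. The legs rest on z = 0, each flush with a corner of the seat.

B is a spool: two coaxial disc flanges of radius 69 mm and thickness 16 mm, joined by a core cylinder of radius 17 mm and height 68 mm. The lower flange rests on z = 0 and the three cylinders share a vertical axis.

The spool is on top of the stool.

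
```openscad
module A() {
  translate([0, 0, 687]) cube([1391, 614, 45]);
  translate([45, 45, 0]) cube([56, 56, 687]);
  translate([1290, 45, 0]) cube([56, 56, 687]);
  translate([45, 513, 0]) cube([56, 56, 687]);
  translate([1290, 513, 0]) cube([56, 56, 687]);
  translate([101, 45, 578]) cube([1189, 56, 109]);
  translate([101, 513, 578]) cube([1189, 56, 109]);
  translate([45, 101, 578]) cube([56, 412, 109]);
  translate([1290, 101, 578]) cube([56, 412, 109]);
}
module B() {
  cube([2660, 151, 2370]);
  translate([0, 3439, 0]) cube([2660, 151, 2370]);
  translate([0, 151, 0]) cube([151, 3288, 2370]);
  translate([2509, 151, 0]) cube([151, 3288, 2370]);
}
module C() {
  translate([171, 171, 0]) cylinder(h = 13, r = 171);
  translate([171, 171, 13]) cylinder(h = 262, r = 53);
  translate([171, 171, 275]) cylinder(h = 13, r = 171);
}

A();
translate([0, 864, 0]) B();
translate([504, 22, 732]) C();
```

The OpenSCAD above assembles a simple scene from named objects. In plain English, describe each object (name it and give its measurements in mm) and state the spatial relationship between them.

A is a table with a 1391×614 mm rectangular top, 45 mm thick, top surface at z = 732 mm, supported by four 56×56 mm square legs, each inset 45 mm from the nearest pair of top edges, running from the floor. Four apron rails, 56 mm thick and 109 mm tall, run between adjacent legs with their top edges flush with the underside of the top and their outer faces flush with the legs' outer faces.

B is the wall frame of a small rectangular building: four walls, each 2370 mm tall and 151 mm thick, enclosing a footprint 2660 mm (x) by 3590 mm (y) outside-to-outside, with no floor or roof. The front and back walls (the −y and +y sides) span the full width; the two side walls fit between them.

C is a spool: two coaxial disc flanges of radius 171 mm and thickness 13 mm, joined by a core cylinder of radius 53 mm and height 262 mm. The lower flange rests on z = 0 and the three cylinders share a vertical axis.

The house frame is on the floor beside the table on its +y side. The spool is on top of the table.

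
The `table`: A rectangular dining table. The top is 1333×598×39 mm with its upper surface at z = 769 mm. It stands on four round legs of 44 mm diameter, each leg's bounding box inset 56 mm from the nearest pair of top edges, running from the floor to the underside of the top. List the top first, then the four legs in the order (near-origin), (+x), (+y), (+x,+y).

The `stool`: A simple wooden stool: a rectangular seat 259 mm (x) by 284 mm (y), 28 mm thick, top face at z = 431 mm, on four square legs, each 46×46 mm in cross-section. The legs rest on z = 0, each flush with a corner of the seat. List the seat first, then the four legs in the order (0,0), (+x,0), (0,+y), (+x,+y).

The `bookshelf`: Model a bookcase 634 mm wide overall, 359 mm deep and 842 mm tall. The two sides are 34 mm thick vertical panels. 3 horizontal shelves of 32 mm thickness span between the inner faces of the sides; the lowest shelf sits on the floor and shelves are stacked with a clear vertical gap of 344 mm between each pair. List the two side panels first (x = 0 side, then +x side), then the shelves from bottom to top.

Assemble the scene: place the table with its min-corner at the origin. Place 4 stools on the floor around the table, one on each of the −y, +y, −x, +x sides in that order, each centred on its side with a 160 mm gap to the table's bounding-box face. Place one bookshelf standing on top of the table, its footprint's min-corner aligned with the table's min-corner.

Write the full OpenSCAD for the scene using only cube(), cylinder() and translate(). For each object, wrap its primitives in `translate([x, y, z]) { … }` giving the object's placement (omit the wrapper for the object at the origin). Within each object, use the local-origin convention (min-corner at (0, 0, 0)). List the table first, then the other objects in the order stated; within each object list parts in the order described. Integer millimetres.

translate([0, 0, 730]) cube([1333, 598, 39]);
translate([78, 78, 0]) cylinder(h = 730, r = 22);
translate([1255, 78, 0]) cylinder(h = 730, r = 22);
translate([78, 520, 0]) cylinder(h = 730, r = 22);
translate([1255, 520, 0]) cylinder(h = 730, r = 22);
translate([537, -444, 0]) {
  translate([0, 0, 403]) cube([259, 284, 28]);
  cube([46, 46, 403]);
  translate([213, 0, 0]) cube([46, 46, 403]);
  translate([0, 238, 0]) cube([46, 46, 403]);
  translate([213, 238, 0]) cube([46, 46, 403]);
}
translate([537, 758, 0]) {
  translate([0, 0, 403]) cube([259, 284, 28]);
  cube([46, 46, 403]);
  translate([213, 0, 0]) cube([46, 46, 403]);
  translate([0, 238, 0]) cube([46, 46, 403]);
  translate([213, 238, 0]) cube([46, 46, 403]);
}
translate([-419, 157, 0]) {
  translate([0, 0, 403]) cube([259, 284, 28]);
  cube([46, 46, 403]);
  translate([213, 0, 0]) cube([46, 46, 403]);
  translate([0, 238, 0]) cube([46, 46, 403]);
  translate([213, 238, 0]) cube([46, 46, 403]);
}
translate([1493, 157, 0]) {
  translate([0, 0, 403]) cube([259, 284, 28]);
  cube([46, 46, 403]);
  translate([213, 0, 0]) cube([46, 46, 403]);
  translate([0, 238, 0]) cube([46, 46, 403]);
  translate([213, 238, 0]) cube([46, 46, 403]);
}
translate([0, 0, 769]) {
  cube([34, 359, 842]);
  translate([600, 0, 0]) cube([34, 359, 842]);
  translate([34, 0, 0]) cube([566, 359, 32]);
  translate([34, 0, 376]) cube([566, 359, 32]);
  translate([34, 0, 752]) cube([566, 359, 32]);
}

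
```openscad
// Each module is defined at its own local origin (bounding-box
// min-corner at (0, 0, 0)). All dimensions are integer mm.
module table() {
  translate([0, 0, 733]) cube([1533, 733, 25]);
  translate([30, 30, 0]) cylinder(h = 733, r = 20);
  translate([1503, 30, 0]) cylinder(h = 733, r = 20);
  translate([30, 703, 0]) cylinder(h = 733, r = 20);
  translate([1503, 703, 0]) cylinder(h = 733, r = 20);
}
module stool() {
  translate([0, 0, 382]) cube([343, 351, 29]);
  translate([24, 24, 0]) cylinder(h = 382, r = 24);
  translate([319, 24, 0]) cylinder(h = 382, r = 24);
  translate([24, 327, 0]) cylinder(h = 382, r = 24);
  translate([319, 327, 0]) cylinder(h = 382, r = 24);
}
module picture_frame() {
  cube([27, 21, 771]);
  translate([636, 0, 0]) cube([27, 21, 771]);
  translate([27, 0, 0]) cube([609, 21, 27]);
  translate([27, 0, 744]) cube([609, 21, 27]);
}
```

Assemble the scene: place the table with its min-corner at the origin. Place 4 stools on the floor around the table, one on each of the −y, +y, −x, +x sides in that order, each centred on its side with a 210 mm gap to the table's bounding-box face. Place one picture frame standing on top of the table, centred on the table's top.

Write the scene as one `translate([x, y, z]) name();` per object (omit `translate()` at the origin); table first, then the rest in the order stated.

table();
translate([595, -561, 0]) stool();
translate([595, 943, 0]) stool();
translate([-553, 191, 0]) stool();
translate([1743, 191, 0]) stool();
translate([435, 356, 758]) picture_frame();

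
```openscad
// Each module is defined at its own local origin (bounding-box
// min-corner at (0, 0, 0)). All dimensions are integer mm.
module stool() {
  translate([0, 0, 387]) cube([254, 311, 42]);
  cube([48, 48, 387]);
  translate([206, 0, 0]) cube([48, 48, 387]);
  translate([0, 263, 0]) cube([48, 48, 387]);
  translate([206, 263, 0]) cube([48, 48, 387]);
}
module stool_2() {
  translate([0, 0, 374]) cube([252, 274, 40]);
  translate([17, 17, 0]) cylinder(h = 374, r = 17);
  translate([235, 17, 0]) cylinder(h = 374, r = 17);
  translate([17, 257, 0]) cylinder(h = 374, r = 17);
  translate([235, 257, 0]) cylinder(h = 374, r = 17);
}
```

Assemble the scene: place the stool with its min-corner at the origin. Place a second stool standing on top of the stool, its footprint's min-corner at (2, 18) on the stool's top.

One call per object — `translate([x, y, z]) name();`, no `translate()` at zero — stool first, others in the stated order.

stool();
translate([2, 18, 429]) stool_2();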